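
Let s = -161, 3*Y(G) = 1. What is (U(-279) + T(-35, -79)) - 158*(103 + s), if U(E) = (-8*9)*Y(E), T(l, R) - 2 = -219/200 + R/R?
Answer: 1828381/200 ≈ 9141.9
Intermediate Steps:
T(l, R) = 381/200 (T(l, R) = 2 + (-219/200 + R/R) = 2 + (-219*1/200 + 1) = 2 + (-219/200 + 1) = 2 - 19/200 = 381/200)
Y(G) = ⅓ (Y(G) = (⅓)*1 = ⅓)
U(E) = -24 (U(E) = -8*9*(⅓) = -72*⅓ = -24)
(U(-279) + T(-35, -79)) - 158*(103 + s) = (-24 + 381/200) - 158*(103 - 161) = -4419/200 - 158*(-58) = -4419/200 + 9164 = 1828381/200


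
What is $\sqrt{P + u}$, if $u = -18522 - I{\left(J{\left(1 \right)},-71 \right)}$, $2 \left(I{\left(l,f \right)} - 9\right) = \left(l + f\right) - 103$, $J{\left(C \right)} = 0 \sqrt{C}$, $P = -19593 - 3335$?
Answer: $2 i \sqrt{10343} \approx 203.4 i$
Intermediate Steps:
$P = -22928$
$J{\left(C \right)} = 0$
$I{\left(l,f \right)} = - \frac{85}{2} + \frac{f}{2} + \frac{l}{2}$ ($I{\left(l,f \right)} = 9 + \frac{\left(l + f\right) - 103}{2} = 9 + \frac{\left(f + l\right) - 103}{2} = 9 + \frac{-103 + f + l}{2} = 9 + \left(- \frac{103}{2} + \frac{f}{2} + \frac{l}{2}\right) = - \frac{85}{2} + \frac{f}{2} + \frac{l}{2}$)
$u = -18444$ ($u = -18522 - \left(- \frac{85}{2} + \frac{1}{2} \left(-71\right) + \frac{1}{2} \cdot 0\right) = -18522 - \left(- \frac{85}{2} - \frac{71}{2} + 0\right) = -18522 - -78 = -18522 + 78 = -18444$)
$\sqrt{P + u} = \sqrt{-22928 - 18444} = \sqrt{-41372} = 2 i \sqrt{10343}$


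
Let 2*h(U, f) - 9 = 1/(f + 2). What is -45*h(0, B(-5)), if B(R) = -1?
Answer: -225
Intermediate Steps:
h(U, f) = 9/2 + 1/(2*(2 + f)) (h(U, f) = 9/2 + 1/(2*(f + 2)) = 9/2 + 1/(2*(2 + f)))
-45*h(0, B(-5)) = -45*(19 + 9*(-1))/(2*(2 - 1)) = -45*(19 - 9)/(2*1) = -45*10/2 = -45*5 = -225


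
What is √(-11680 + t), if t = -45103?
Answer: I*√56783 ≈ 238.29*I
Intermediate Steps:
√(-11680 + t) = √(-11680 - 45103) = √(-56783) = I*√56783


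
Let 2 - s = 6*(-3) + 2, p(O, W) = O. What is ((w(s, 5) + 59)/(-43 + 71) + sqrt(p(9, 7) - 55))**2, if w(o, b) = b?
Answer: -1998/49 + 32*I*sqrt(46)/7 ≈ -40.776 + 31.005*I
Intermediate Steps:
s = 18 (s = 2 - (6*(-3) + 2) = 2 - (-18 + 2) = 2 - 1*(-16) = 2 + 16 = 18)
((w(s, 5) + 59)/(-43 + 71) + sqrt(p(9, 7) - 55))**2 = ((5 + 59)/(-43 + 71) + sqrt(9 - 55))**2 = (64/28 + sqrt(-46))**2 = (64*(1/28) + I*sqrt(46))**2 = (16/7 + I*sqrt(46))**2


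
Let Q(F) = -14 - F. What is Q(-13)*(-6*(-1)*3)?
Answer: -18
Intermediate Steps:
Q(-13)*(-6*(-1)*3) = (-14 - 1*(-13))*(-6*(-1)*3) = (-14 + 13)*(6*3) = -1*18 = -18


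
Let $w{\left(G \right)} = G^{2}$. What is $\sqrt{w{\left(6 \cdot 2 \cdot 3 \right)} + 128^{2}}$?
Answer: $4 \sqrt{1105} \approx 132.97$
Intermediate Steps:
$\sqrt{w{\left(6 \cdot 2 \cdot 3 \right)} + 128^{2}} = \sqrt{\left(6 \cdot 2 \cdot 3\right)^{2} + 128^{2}} = \sqrt{\left(12 \cdot 3\right)^{2} + 16384} = \sqrt{36^{2} + 16384} = \sqrt{1296 + 16384} = \sqrt{17680} = 4 \sqrt{1105}$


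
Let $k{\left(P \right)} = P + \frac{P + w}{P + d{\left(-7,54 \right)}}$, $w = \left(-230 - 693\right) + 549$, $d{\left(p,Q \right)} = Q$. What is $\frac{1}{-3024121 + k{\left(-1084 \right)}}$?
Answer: $- \frac{515}{1557979846} \approx -3.3056 \cdot 10^{-7}$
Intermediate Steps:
$w = -374$ ($w = -923 + 549 = -374$)
$k{\left(P \right)} = P + \frac{-374 + P}{54 + P}$ ($k{\left(P \right)} = P + \frac{P - 374}{P + 54} = P + \frac{-374 + P}{54 + P}$)
$\frac{1}{-3024121 + k{\left(-1084 \right)}} = \frac{1}{-3024121 + \frac{-374 + \left(-1084\right)^{2} + 55 \left(-1084\right)}{54 - 1084}} = \frac{1}{-3024121 + \frac{-374 + 1175056 - 59620}{-1030}} = \frac{1}{-3024121 - \frac{557531}{515}} = \frac{1}{- \frac{1557979846}{515}} = - \frac{515}{1557979846}$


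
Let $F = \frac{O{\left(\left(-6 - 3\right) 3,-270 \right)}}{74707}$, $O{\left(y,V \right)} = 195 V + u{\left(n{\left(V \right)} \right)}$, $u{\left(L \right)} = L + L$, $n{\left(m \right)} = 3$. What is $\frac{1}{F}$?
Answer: $- \frac{74707}{52644} \approx -1.4191$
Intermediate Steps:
$u{\left(L \right)} = 2 L$
$O{\left(y,V \right)} = 6 + 195 V$ ($O{\left(y,V \right)} = 195 V + 2 \cdot 3 = 195 V + 6 = 6 + 195 V$)
$F = - \frac{52644}{74707}$ ($F = \frac{6 + 195 \left(-270\right)}{74707} = \left(6 - 52650\right) \frac{1}{74707} = \left(-52644\right) \frac{1}{74707} = - \frac{52644}{74707} \approx -0.70467$)
$\frac{1}{F} = \frac{1}{- \frac{52644}{74707}} = - \frac{74707}{52644}$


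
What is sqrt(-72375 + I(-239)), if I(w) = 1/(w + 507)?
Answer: I*sqrt(1299565433)/134 ≈ 269.03*I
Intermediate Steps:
I(w) = 1/(507 + w)
sqrt(-72375 + I(-239)) = sqrt(-72375 + 1/(507 - 239)) = sqrt(-72375 + 1/268) = sqrt(-19396499/268) = I*sqrt(1299565433)/134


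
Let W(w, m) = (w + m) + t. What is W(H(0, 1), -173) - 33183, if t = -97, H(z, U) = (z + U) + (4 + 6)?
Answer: -33442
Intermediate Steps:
H(z, U) = 10 + U + z (H(z, U) = (U + z) + 10 = 10 + U + z)
W(w, m) = -97 + m + w (W(w, m) = (w + m) - 97 = (m + w) - 97 = -97 + m + w)
W(H(0, 1), -173) - 33183 = (-97 - 173 + (10 + 1 + 0)) - 33183 = (-97 - 173 + 11) - 33183 = -259 - 33183 = -33442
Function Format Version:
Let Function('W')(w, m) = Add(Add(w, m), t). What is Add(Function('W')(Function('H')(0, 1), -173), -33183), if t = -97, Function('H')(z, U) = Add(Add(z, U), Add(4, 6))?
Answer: -33442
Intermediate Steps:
Function('H')(z, U) = Add(10, U, z) (Function('H')(z, U) = Add(Add(U, z), 10) = Add(10, U, z))
Function('W')(w, m) = Add(-97, m, w) (Function('W')(w, m) = Add(Add(w, m), -97) = Add(Add(m, w), -97) = Add(-97, m, w))
Add(Function('W')(Function('H')(0, 1), -173), -33183) = Add(Add(-97, -173, Add(10, 1, 0)), -33183) = Add(Add(-97, -173, 11), -33183) = Add(-259, -33183) = -33442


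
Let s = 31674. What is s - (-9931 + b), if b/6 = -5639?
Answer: 75439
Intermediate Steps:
b = -33834 (b = 6*(-5639) = -33834)
s - (-9931 + b) = 31674 - (-9931 - 33834) = 31674 - 1*(-43765) = 31674 + 43765 = 75439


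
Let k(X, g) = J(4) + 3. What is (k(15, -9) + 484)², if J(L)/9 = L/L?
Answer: 246016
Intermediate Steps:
J(L) = 9 (J(L) = 9*(L/L) = 9*1 = 9)
k(X, g) = 12 (k(X, g) = 9 + 3 = 12)
(k(15, -9) + 484)² = (12 + 484)² = 496² = 246016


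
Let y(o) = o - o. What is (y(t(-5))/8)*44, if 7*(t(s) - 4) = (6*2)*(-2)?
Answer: 0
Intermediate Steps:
t(s) = 4/7 (t(s) = 4 + ((6*2)*(-2))/7 = 4 + (12*(-2))/7 = 4 + (1/7)*(-24) = 4 - 24/7 = 4/7)
y(o) = 0
(y(t(-5))/8)*44 = (0/8)*44 = (0*(1/8))*44 = 0*44 = 0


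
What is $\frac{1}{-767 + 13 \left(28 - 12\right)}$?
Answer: $- \frac{1}{559} \approx -0.0017889$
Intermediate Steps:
$\frac{1}{-767 + 13 \left(28 - 12\right)} = \frac{1}{-767 + 13 \cdot 16} = \frac{1}{-767 + 208} = \frac{1}{-559} = - \frac{1}{559}$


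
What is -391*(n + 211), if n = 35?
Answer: -96186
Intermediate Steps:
-391*(n + 211) = -391*(35 + 211) = -391*246 = -96186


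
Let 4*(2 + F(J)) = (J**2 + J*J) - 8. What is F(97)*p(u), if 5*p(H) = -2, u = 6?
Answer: -9401/5 ≈ -1880.2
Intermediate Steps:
p(H) = -2/5 (p(H) = (1/5)*(-2) = -2/5)
F(J) = -4 + J**2/2 (F(J) = -2 + ((J**2 + J*J) - 8)/4 = -2 + ((J**2 + J**2) - 8)/4 = -2 + (2*J**2 - 8)/4 = -2 + (-8 + 2*J**2)/4 = -2 + (-2 + J**2/2) = -4 + J**2/2)
F(97)*p(u) = (-4 + (1/2)*97**2)*(-2/5) = (-4 + (1/2)*9409)*(-2/5) = (-4 + 9409/2)*(-2/5) = (9401/2)*(-2/5) = -9401/5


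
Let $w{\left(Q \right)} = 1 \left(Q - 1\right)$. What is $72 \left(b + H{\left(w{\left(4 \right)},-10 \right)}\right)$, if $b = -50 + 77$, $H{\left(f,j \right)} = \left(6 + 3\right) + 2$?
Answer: $2736$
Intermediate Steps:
$w{\left(Q \right)} = -1 + Q$ ($w{\left(Q \right)} = 1 \left(-1 + Q\right) = -1 + Q$)
$H{\left(f,j \right)} = 11$ ($H{\left(f,j \right)} = 9 + 2 = 11$)
$b = 27$
$72 \left(b + H{\left(w{\left(4 \right)},-10 \right)}\right) = 72 \left(27 + 11\right) = 72 \cdot 38 = 2736$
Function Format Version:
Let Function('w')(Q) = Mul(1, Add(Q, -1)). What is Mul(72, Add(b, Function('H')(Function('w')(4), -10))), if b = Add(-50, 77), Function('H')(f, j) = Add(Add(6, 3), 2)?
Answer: 2736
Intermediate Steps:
Function('w')(Q) = Add(-1, Q) (Function('w')(Q) = Mul(1, Add(-1, Q)) = Add(-1, Q))
Function('H')(f, j) = 11 (Function('H')(f, j) = Add(9, 2) = 11)
b = 27
Mul(72, Add(b, Function('H')(Function('w')(4), -10))) = Mul(72, Add(27, 11)) = Mul(72, 38) = 2736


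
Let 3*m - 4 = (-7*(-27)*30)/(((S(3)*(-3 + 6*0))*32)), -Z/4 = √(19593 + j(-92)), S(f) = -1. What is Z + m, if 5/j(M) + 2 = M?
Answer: 1009/48 - 2*√173123278/47 ≈ -538.88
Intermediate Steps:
j(M) = 5/(-2 + M)
Z = -2*√173123278/47 (Z = -4*√(19593 + 5/(-2 - 92)) = -4*√(19593 + 5/(-94)) = -4*√(19593 + 5*(-1/94)) = -4*√(19593 - 5/94) = -2*√173123278/47 ≈ -559.90)
m = 1009/48 (m = 4/3 + ((-7*(-27)*30)/((-(-3 + 6*0)*32)))/3 = 4/3 + ((189*30)/((-(-3 + 0)*32)))/3 = 4/3 + (5670/((-1*(-3)*32)))/3 = 4/3 + (5670/((3*32)))/3 = 4/3 + (5670/96)/3 = 4/3 + (5670*(1/96))/3 = 4/3 + (⅓)*(945/16) = 4/3 + 315/16 = 1009/48 ≈ 21.021)
Z + m = -2*√173123278/47 + 1009/48 = 1009/48 - 2*√173123278/47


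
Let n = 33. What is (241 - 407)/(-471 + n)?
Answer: 83/219 ≈ 0.37900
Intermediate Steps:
(241 - 407)/(-471 + n) = (241 - 407)/(-471 + 33) = -166/(-438) = -166*(-1/438) = 83/219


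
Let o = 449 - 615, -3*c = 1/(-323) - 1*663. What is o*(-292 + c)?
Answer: 11420468/969 ≈ 11786.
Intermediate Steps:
c = 214150/969 (c = -(1/(-323) - 1*663)/3 = -(-1/323 - 663)/3 = -⅓*(-214150/323) = 214150/969 ≈ 221.00)
o = -166
o*(-292 + c) = -166*(-292 + 214150/969) = -166*(-68798/969) = 11420468/969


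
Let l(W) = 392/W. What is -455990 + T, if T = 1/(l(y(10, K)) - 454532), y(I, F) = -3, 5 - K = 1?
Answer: -621964888123/1363988 ≈ -4.5599e+5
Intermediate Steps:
K = 4 (K = 5 - 1*1 = 5 - 1 = 4)
T = -3/1363988 (T = 1/(392/(-3) - 454532) = 1/(392*(-⅓) - 454532) = 1/(-392/3 - 454532) = 1/(-1363988/3) = -3/1363988 ≈ -2.1994e-6)
-455990 + T = -455990 - 3/1363988 = -621964888123/1363988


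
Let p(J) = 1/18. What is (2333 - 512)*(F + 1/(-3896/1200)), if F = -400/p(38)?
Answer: -6385427550/487 ≈ -1.3112e+7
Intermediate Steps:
p(J) = 1/18
F = -7200 (F = -400/1/18 = -400*18 = -7200)
(2333 - 512)*(F + 1/(-3896/1200)) = (2333 - 512)*(-7200 + 1/(-3896/1200)) = 1821*(-7200 + 1/(-3896*1/1200)) = 1821*(-7200 + 1/(-487/150)) = 1821*(-7200 - 150/487) = 1821*(-3506550/487) = -6385427550/487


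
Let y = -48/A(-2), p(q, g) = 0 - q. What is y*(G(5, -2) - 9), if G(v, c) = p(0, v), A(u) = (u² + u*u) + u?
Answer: 72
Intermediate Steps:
A(u) = u + 2*u² (A(u) = (u² + u²) + u = 2*u² + u = u + 2*u²)
p(q, g) = -q
G(v, c) = 0 (G(v, c) = -1*0 = 0)
y = -8 (y = -48*(-1/(2*(1 + 2*(-2)))) = -48*(-1/(2*(1 - 4))) = -48/((-2*(-3))) = -48/6 = -48*⅙ = -8)
y*(G(5, -2) - 9) = -8*(0 - 9) = -8*(-9) = 72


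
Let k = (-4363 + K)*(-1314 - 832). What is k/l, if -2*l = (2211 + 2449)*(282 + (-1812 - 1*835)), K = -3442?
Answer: 1674953/551045 ≈ 3.0396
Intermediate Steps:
l = 5510450 (l = -(2211 + 2449)*(282 + (-1812 - 1*835))/2 = -2330*(282 + (-1812 - 835)) = -2330*(282 - 2647) = -2330*(-2365) = -1/2*(-11020900) = 5510450)
k = 16749530 (k = (-4363 - 3442)*(-1314 - 832) = -7805*(-2146) = 16749530)
k/l = 16749530/5510450 = 16749530*(1/5510450) = 1674953/551045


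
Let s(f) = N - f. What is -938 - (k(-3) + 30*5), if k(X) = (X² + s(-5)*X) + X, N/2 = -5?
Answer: -1109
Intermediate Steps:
N = -10 (N = 2*(-5) = -10)
s(f) = -10 - f
k(X) = X² - 4*X (k(X) = (X² + (-10 - 1*(-5))*X) + X = (X² + (-10 + 5)*X) + X = (X² - 5*X) + X = X² - 4*X)
-938 - (k(-3) + 30*5) = -938 - (-3*(-4 - 3) + 30*5) = -938 - (-3*(-7) + 150) = -938 - (21 + 150) = -938 - 1*171 = -938 - 171 = -1109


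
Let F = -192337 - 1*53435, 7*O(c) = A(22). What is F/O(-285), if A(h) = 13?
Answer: -1720404/13 ≈ -1.3234e+5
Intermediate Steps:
O(c) = 13/7 (O(c) = (⅐)*13 = 13/7)
F = -245772 (F = -192337 - 53435 = -245772)
F/O(-285) = -245772/13/7 = -245772*7/13 = -1720404/13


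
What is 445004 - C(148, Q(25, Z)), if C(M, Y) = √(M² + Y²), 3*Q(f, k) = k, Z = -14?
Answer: 445004 - 2*√49333/3 ≈ 4.4486e+5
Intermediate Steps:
Q(f, k) = k/3
445004 - C(148, Q(25, Z)) = 445004 - √(148² + ((⅓)*(-14))²) = 445004 - √(21904 + (-14/3)²) = 445004 - √(21904 + 196/9) = 445004 - √(197332/9) = 445004 - 2*√49333/3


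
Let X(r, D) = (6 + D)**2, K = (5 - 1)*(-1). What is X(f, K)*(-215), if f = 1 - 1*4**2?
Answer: -860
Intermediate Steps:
f = -15 (f = 1 - 1*16 = 1 - 16 = -15)
K = -4 (K = 4*(-1) = -4)
X(f, K)*(-215) = (6 - 4)**2*(-215) = 2**2*(-215) = 4*(-215) = -860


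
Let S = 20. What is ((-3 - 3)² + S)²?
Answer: 3136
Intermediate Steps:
((-3 - 3)² + S)² = ((-3 - 3)² + 20)² = ((-6)² + 20)² = (36 + 20)² = 56² = 3136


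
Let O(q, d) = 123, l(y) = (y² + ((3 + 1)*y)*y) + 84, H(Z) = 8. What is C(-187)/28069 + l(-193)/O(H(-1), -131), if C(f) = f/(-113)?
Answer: 590997786214/390131031 ≈ 1514.9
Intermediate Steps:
l(y) = 84 + 5*y² (l(y) = (y² + (4*y)*y) + 84 = (y² + 4*y²) + 84 = 5*y² + 84 = 84 + 5*y²)
C(f) = -f/113 (C(f) = f*(-1/113) = -f/113)
C(-187)/28069 + l(-193)/O(H(-1), -131) = -1/113*(-187)/28069 + (84 + 5*(-193)²)/123 = (187/113)*(1/28069) + (84 + 5*37249)*(1/123) = 187/3171797 + (84 + 186245)*(1/123) = 187/3171797 + 186329*(1/123) = 187/3171797 + 186329/123 = 590997786214/390131031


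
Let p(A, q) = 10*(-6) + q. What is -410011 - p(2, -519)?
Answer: -409432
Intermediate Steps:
p(A, q) = -60 + q
-410011 - p(2, -519) = -410011 - (-60 - 519) = -410011 - 1*(-579) = -410011 + 579 = -409432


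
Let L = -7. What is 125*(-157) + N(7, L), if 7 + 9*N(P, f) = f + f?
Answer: -58882/3 ≈ -19627.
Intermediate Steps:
N(P, f) = -7/9 + 2*f/9 (N(P, f) = -7/9 + (f + f)/9 = -7/9 + (2*f)/9 = -7/9 + 2*f/9)
125*(-157) + N(7, L) = 125*(-157) + (-7/9 + (2/9)*(-7)) = -19625 + (-7/9 - 14/9) = -19625 - 7/3 = -58882/3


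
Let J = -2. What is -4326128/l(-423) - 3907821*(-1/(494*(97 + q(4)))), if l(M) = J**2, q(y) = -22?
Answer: -13355617593/12350 ≈ -1.0814e+6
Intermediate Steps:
l(M) = 4 (l(M) = (-2)**2 = 4)
-4326128/l(-423) - 3907821*(-1/(494*(97 + q(4)))) = -4326128/4 - 3907821*(-1/(494*(97 - 22))) = -4326128*1/4 - 3907821/(75*(-494)) = -1081532 - 3907821/(-37050) = -1081532 - 3907821*(-1/37050) = -1081532 + 1302607/12350 = -13355617593/12350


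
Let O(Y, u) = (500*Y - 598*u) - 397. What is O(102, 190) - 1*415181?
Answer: -478198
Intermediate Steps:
O(Y, u) = -397 - 598*u + 500*Y (O(Y, u) = (-598*u + 500*Y) - 397 = -397 - 598*u + 500*Y)
O(102, 190) - 1*415181 = (-397 - 598*190 + 500*102) - 1*415181 = (-397 - 113620 + 51000) - 415181 = -63017 - 415181 = -478198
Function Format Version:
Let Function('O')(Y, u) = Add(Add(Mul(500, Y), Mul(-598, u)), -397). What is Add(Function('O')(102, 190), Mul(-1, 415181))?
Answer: -478198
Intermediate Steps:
Function('O')(Y, u) = Add(-397, Mul(-598, u), Mul(500, Y)) (Function('O')(Y, u) = Add(Add(Mul(-598, u), Mul(500, Y)), -397) = Add(-397, Mul(-598, u), Mul(500, Y)))
Add(Function('O')(102, 190), Mul(-1, 415181)) = Add(Add(-397, Mul(-598, 190), Mul(500, 102)), Mul(-1, 415181)) = Add(Add(-397, -113620, 51000), -415181) = Add(-63017, -415181) = -478198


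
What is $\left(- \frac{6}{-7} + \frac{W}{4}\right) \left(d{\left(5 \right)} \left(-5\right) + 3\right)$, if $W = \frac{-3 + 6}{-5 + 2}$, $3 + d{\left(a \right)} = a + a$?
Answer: $- \frac{136}{7} \approx -19.429$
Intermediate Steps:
$d{\left(a \right)} = -3 + 2 a$ ($d{\left(a \right)} = -3 + \left(a + a\right) = -3 + 2 a$)
$W = -1$ ($W = \frac{3}{-3} = 3 \left(- \frac{1}{3}\right) = -1$)
$\left(- \frac{6}{-7} + \frac{W}{4}\right) \left(d{\left(5 \right)} \left(-5\right) + 3\right) = \left(- \frac{6}{-7} - \frac{1}{4}\right) \left(\left(-3 + 2 \cdot 5\right) \left(-5\right) + 3\right) = \left(\left(-6\right) \left(- \frac{1}{7}\right) - \frac{1}{4}\right) \left(\left(-3 + 10\right) \left(-5\right) + 3\right) = \left(\frac{6}{7} - \frac{1}{4}\right) \left(7 \left(-5\right) + 3\right) = \frac{17 \left(-35 + 3\right)}{28} = \frac{17}{28} \left(-32\right) = - \frac{136}{7}$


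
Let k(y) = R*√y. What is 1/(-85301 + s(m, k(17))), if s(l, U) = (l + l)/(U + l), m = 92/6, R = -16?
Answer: -263381407/22466727480621 + 368*√17/22466727480621 ≈ -1.1723e-5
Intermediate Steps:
k(y) = -16*√y
m = 46/3 (m = 92*(⅙) = 46/3 ≈ 15.333)
s(l, U) = 2*l/(U + l) (s(l, U) = (2*l)/(U + l) = 2*l/(U + l))
1/(-85301 + s(m, k(17))) = 1/(-85301 + 2*(46/3)/(-16*√17 + 46/3)) = 1/(-85301 + 2*(46/3)/(46/3 - 16*√17)) = 1/(-85301 + 92/(3*(46/3 - 16*√17)))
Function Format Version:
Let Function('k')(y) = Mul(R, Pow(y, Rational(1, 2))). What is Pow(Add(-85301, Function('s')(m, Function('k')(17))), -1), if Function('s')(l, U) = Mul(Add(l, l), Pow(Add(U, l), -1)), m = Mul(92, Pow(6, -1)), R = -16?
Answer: Add(Rational(-263381407, 22466727480621), Mul(Rational(368, 22466727480621), Pow(17, Rational(1, 2)))) ≈ -1.1723e-5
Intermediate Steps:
Function('k')(y) = Mul(-16, Pow(y, Rational(1, 2)))
m = Rational(46, 3) (m = Mul(92, Rational(1, 6)) = Rational(46, 3) ≈ 15.333)
Function('s')(l, U) = Mul(2, l, Pow(Add(U, l), -1)) (Function('s')(l, U) = Mul(Mul(2, l), Pow(Add(U, l), -1)) = Mul(2, l, Pow(Add(U, l), -1)))
Pow(Add(-85301, Function('s')(m, Function('k')(17))), -1) = Pow(Add(-85301, Mul(2, Rational(46, 3), Pow(Add(Mul(-16, Pow(17, Rational(1, 2))), Rational(46, 3)), -1))), -1) = Pow(Add(-85301, Mul(2, Rational(46, 3), Pow(Add(Rational(46, 3), Mul(-16, Pow(17, Rational(1, 2)))), -1))), -1) = Pow(Add(-85301, Mul(Rational(92, 3), Pow(Add(Rational(46, 3), Mul(-16, Pow(17, Rational(1, 2)))), -1))), -1)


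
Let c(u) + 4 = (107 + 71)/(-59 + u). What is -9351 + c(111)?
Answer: -243141/26 ≈ -9351.6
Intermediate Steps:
c(u) = -4 + 178/(-59 + u) (c(u) = -4 + (107 + 71)/(-59 + u) = -4 + 178/(-59 + u))
-9351 + c(111) = -9351 + 2*(207 - 2*111)/(-59 + 111) = -9351 + 2*(207 - 222)/52 = -9351 + 2*(1/52)*(-15) = -9351 - 15/26 = -243141/26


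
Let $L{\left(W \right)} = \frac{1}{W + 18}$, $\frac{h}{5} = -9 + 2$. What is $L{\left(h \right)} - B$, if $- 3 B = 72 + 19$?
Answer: $\frac{1544}{51} \approx 30.275$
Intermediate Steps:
$h = -35$ ($h = 5 \left(-9 + 2\right) = 5 \left(-7\right) = -35$)
$B = - \frac{91}{3}$ ($B = - \frac{72 + 19}{3} = \left(- \frac{1}{3}\right) 91 = - \frac{91}{3} \approx -30.333$)
$L{\left(W \right)} = \frac{1}{18 + W}$
$L{\left(h \right)} - B = \frac{1}{18 - 35} - - \frac{91}{3} = \frac{1}{-17} + \frac{91}{3} = - \frac{1}{17} + \frac{91}{3} = \frac{1544}{51}$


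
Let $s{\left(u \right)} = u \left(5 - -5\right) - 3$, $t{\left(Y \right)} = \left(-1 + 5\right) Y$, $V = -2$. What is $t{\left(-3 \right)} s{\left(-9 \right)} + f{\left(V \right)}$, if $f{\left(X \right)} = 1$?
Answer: $1117$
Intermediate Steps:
$t{\left(Y \right)} = 4 Y$
$s{\left(u \right)} = -3 + 10 u$ ($s{\left(u \right)} = u \left(5 + 5\right) - 3 = u 10 - 3 = 10 u - 3 = -3 + 10 u$)
$t{\left(-3 \right)} s{\left(-9 \right)} + f{\left(V \right)} = 4 \left(-3\right) \left(-3 + 10 \left(-9\right)\right) + 1 = - 12 \left(-3 - 90\right) + 1 = \left(-12\right) \left(-93\right) + 1 = 1116 + 1 = 1117$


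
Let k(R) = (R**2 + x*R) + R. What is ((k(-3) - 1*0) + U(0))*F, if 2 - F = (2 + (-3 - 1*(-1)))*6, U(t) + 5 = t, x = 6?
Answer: -34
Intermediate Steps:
U(t) = -5 + t
k(R) = R**2 + 7*R (k(R) = (R**2 + 6*R) + R = R**2 + 7*R)
F = 2 (F = 2 - (2 + (-3 - 1*(-1)))*6 = 2 - (2 + (-3 + 1))*6 = 2 - (2 - 2)*6 = 2 - 0*6 = 2 - 1*0 = 2 + 0 = 2)
((k(-3) - 1*0) + U(0))*F = ((-3*(7 - 3) - 1*0) + (-5 + 0))*2 = ((-3*4 + 0) - 5)*2 = ((-12 + 0) - 5)*2 = (-12 - 5)*2 = -17*2 = -34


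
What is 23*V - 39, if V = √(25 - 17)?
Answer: -39 + 46*√2 ≈ 26.054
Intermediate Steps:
V = 2*√2 (V = √8 = 2*√2 ≈ 2.8284)
23*V - 39 = 23*(2*√2) - 39 = 46*√2 - 39 = -39 + 46*√2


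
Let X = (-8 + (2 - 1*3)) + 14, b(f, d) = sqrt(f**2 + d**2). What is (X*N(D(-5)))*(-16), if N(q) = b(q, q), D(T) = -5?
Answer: -400*sqrt(2) ≈ -565.69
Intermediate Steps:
b(f, d) = sqrt(d**2 + f**2)
N(q) = sqrt(2)*sqrt(q**2) (N(q) = sqrt(q**2 + q**2) = sqrt(2*q**2) = sqrt(2)*sqrt(q**2))
X = 5 (X = (-8 + (2 - 3)) + 14 = (-8 - 1) + 14 = -9 + 14 = 5)
(X*N(D(-5)))*(-16) = (5*(sqrt(2)*sqrt((-5)**2)))*(-16) = (5*(sqrt(2)*sqrt(25)))*(-16) = (5*(sqrt(2)*5))*(-16) = (5*(5*sqrt(2)))*(-16) = (25*sqrt(2))*(-16) = -400*sqrt(2)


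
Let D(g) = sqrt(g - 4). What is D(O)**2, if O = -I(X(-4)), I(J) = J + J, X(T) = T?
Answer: 4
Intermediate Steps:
I(J) = 2*J
O = 8 (O = -2*(-4) = -1*(-8) = 8)
D(g) = sqrt(-4 + g)
D(O)**2 = (sqrt(-4 + 8))**2 = (sqrt(4))**2 = 2**2 = 4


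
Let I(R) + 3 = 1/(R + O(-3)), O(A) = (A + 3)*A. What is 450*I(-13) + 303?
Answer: -14061/13 ≈ -1081.6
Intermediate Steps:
O(A) = A*(3 + A) (O(A) = (3 + A)*A = A*(3 + A))
I(R) = -3 + 1/R (I(R) = -3 + 1/(R - 3*(3 - 3)) = -3 + 1/(R - 3*0) = -3 + 1/(R + 0) = -3 + 1/R)
450*I(-13) + 303 = 450*(-3 + 1/(-13)) + 303 = 450*(-3 - 1/13) + 303 = 450*(-40/13) + 303 = -18000/13 + 303 = -14061/13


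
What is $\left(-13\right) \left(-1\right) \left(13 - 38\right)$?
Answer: $-325$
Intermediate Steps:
$\left(-13\right) \left(-1\right) \left(13 - 38\right) = 13 \left(-25\right) = -325$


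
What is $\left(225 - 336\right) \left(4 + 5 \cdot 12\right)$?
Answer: $-7104$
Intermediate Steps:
$\left(225 - 336\right) \left(4 + 5 \cdot 12\right) = - 111 \left(4 + 60\right) = \left(-111\right) 64 = -7104$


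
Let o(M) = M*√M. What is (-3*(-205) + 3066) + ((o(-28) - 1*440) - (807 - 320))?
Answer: 2754 - 56*I*√7 ≈ 2754.0 - 148.16*I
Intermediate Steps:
o(M) = M^(3/2)
(-3*(-205) + 3066) + ((o(-28) - 1*440) - (807 - 320)) = (-3*(-205) + 3066) + (((-28)^(3/2) - 1*440) - (807 - 320)) = (615 + 3066) + ((-56*I*√7 - 440) - 1*487) = 3681 + ((-440 - 56*I*√7) - 487) = 3681 + (-927 - 56*I*√7) = 2754 - 56*I*√7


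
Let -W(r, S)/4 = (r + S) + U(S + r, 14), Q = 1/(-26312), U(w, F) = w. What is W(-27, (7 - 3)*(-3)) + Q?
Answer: 8209343/26312 ≈ 312.00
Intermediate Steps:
Q = -1/26312 ≈ -3.8005e-5
W(r, S) = -8*S - 8*r (W(r, S) = -4*((r + S) + (S + r)) = -4*((S + r) + (S + r)) = -4*(2*S + 2*r) = -8*S - 8*r)
W(-27, (7 - 3)*(-3)) + Q = (-8*(7 - 3)*(-3) - 8*(-27)) - 1/26312 = (-32*(-3) + 216) - 1/26312 = (-8*(-12) + 216) - 1/26312 = (96 + 216) - 1/26312 = 312 - 1/26312 = 8209343/26312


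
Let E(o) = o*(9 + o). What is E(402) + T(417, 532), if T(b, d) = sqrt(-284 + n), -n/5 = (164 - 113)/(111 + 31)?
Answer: 165222 + I*sqrt(5762786)/142 ≈ 1.6522e+5 + 16.905*I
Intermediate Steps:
n = -255/142 (n = -5*(164 - 113)/(111 + 31) = -255/142 ≈ -1.7958)
T(b, d) = I*sqrt(5762786)/142 (T(b, d) = sqrt(-284 - 255/142) = sqrt(-40583/142) = I*sqrt(5762786)/142)
E(402) + T(417, 532) = 402*(9 + 402) + I*sqrt(5762786)/142 = 402*411 + I*sqrt(5762786)/142 = 165222 + I*sqrt(5762786)/142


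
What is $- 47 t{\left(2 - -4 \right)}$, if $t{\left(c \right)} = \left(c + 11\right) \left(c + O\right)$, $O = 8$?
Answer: $-11186$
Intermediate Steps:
$t{\left(c \right)} = \left(8 + c\right) \left(11 + c\right)$ ($t{\left(c \right)} = \left(c + 11\right) \left(c + 8\right) = \left(11 + c\right) \left(8 + c\right) = \left(8 + c\right) \left(11 + c\right)$)
$- 47 t{\left(2 - -4 \right)} = - 47 \left(88 + \left(2 - -4\right)^{2} + 19 \left(2 - -4\right)\right) = - 47 \left(88 + \left(2 + 4\right)^{2} + 19 \left(2 + 4\right)\right) = - 47 \left(88 + 6^{2} + 19 \cdot 6\right) = - 47 \left(88 + 36 + 114\right) = \left(-47\right) 238 = -11186$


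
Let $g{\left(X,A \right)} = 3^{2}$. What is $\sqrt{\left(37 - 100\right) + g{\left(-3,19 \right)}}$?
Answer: $3 i \sqrt{6} \approx 7.3485 i$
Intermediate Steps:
$g{\left(X,A \right)} = 9$
$\sqrt{\left(37 - 100\right) + g{\left(-3,19 \right)}} = \sqrt{\left(37 - 100\right) + 9} = \sqrt{-63 + 9} = \sqrt{-54} = 3 i \sqrt{6}$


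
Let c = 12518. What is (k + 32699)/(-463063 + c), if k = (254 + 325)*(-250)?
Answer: 112051/450545 ≈ 0.24870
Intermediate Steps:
k = -144750 (k = 579*(-250) = -144750)
(k + 32699)/(-463063 + c) = (-144750 + 32699)/(-463063 + 12518) = -112051/(-450545) = -112051*(-1/450545) = 112051/450545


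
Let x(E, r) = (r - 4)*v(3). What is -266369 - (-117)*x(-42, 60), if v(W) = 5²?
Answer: -102569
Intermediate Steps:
v(W) = 25
x(E, r) = -100 + 25*r (x(E, r) = (r - 4)*25 = (-4 + r)*25 = -100 + 25*r)
-266369 - (-117)*x(-42, 60) = -266369 - (-117)*(-100 + 25*60) = -266369 - (-117)*(-100 + 1500) = -266369 - (-117)*1400 = -266369 - 1*(-163800) = -266369 + 163800 = -102569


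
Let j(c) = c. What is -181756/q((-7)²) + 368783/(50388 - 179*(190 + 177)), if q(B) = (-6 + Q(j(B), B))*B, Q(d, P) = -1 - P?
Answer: 442458757/10499230 ≈ 42.142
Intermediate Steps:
q(B) = B*(-7 - B) (q(B) = (-6 + (-1 - B))*B = (-7 - B)*B = B*(-7 - B))
-181756/q((-7)²) + 368783/(50388 - 179*(190 + 177)) = -181756*(-1/(49*(7 + (-7)²))) + 368783/(50388 - 179*(190 + 177)) = -181756*(-1/(49*(7 + 49))) + 368783/(50388 - 179*367) = -181756/((-1*49*56)) + 368783/(50388 - 1*65693) = -181756/(-2744) + 368783/(50388 - 65693) = -181756*(-1/2744) + 368783/(-15305) = 45439/686 + 368783*(-1/15305) = 45439/686 - 368783/15305 = 442458757/10499230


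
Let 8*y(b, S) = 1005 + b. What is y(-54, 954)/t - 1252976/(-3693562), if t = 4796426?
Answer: 24040982943835/70863587237648 ≈ 0.33926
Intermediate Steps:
y(b, S) = 1005/8 + b/8 (y(b, S) = (1005 + b)/8 = 1005/8 + b/8)
y(-54, 954)/t - 1252976/(-3693562) = (1005/8 + (⅛)*(-54))/4796426 - 1252976/(-3693562) = (1005/8 - 27/4)*(1/4796426) - 1252976*(-1/3693562) = (951/8)*(1/4796426) + 626488/1846781 = 951/38371408 + 626488/1846781 = 24040982943835/70863587237648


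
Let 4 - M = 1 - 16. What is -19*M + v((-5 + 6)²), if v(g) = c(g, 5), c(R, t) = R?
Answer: -360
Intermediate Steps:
v(g) = g
M = 19 (M = 4 - (1 - 16) = 4 - 1*(-15) = 4 + 15 = 19)
-19*M + v((-5 + 6)²) = -19*19 + (-5 + 6)² = -361 + 1² = -361 + 1 = -360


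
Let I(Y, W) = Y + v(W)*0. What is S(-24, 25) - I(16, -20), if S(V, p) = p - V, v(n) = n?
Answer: 33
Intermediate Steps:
I(Y, W) = Y (I(Y, W) = Y + W*0 = Y + 0 = Y)
S(-24, 25) - I(16, -20) = (25 - 1*(-24)) - 1*16 = (25 + 24) - 16 = 49 - 16 = 33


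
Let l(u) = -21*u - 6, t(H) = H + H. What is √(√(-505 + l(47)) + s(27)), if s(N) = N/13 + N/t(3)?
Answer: √(4446 + 676*I*√1498)/26 ≈ 4.7873 + 4.0424*I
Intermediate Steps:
t(H) = 2*H
l(u) = -6 - 21*u
s(N) = 19*N/78 (s(N) = N/13 + N/((2*3)) = N*(1/13) + N/6 = N/13 + N*(⅙) = N/13 + N/6 = 19*N/78)
√(√(-505 + l(47)) + s(27)) = √(√(-505 + (-6 - 21*47)) + (19/78)*27) = √(√(-505 + (-6 - 987)) + 171/26) = √(√(-505 - 993) + 171/26) = √(√(-1498) + 171/26) = √(I*√1498 + 171/26) = √(171/26 + I*√1498)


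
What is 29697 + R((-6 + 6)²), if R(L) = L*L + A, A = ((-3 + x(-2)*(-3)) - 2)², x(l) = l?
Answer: 29698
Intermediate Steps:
A = 1 (A = ((-3 - 2*(-3)) - 2)² = ((-3 + 6) - 2)² = (3 - 2)² = 1² = 1)
R(L) = 1 + L² (R(L) = L*L + 1 = L² + 1 = 1 + L²)
29697 + R((-6 + 6)²) = 29697 + (1 + ((-6 + 6)²)²) = 29697 + (1 + (0²)²) = 29697 + (1 + 0²) = 29697 + (1 + 0) = 29697 + 1 = 29698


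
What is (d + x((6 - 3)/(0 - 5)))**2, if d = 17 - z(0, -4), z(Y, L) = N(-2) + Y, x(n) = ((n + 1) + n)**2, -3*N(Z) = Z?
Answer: 1507984/5625 ≈ 268.09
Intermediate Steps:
N(Z) = -Z/3
x(n) = (1 + 2*n)**2 (x(n) = ((1 + n) + n)**2 = (1 + 2*n)**2)
z(Y, L) = 2/3 + Y (z(Y, L) = -1/3*(-2) + Y = 2/3 + Y)
d = 49/3 (d = 17 - (2/3 + 0) = 17 - 1*2/3 = 17 - 2/3 = 49/3 ≈ 16.333)
(d + x((6 - 3)/(0 - 5)))**2 = (49/3 + (1 + 2*((6 - 3)/(0 - 5)))**2)**2 = (49/3 + (1 + 2*(3/(-5)))**2)**2 = (49/3 + (1 + 2*(3*(-1/5)))**2)**2 = (49/3 + (1 + 2*(-3/5))**2)**2 = (49/3 + (1 - 6/5)**2)**2 = (49/3 + (-1/5)**2)**2 = (49/3 + 1/25)**2 = (1228/75)**2 = 1507984/5625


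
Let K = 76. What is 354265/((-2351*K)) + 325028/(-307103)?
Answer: -166870547223/54871935628 ≈ -3.0411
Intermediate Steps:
354265/((-2351*K)) + 325028/(-307103) = 354265/((-2351*76)) + 325028/(-307103) = 354265/(-178676) + 325028*(-1/307103) = 354265*(-1/178676) - 325028/307103 = -354265/178676 - 325028/307103 = -166870547223/54871935628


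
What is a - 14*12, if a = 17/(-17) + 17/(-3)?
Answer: -524/3 ≈ -174.67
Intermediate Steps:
a = -20/3 (a = 17*(-1/17) + 17*(-⅓) = -1 - 17/3 = -20/3 ≈ -6.6667)
a - 14*12 = -20/3 - 14*12 = -20/3 - 168 = -524/3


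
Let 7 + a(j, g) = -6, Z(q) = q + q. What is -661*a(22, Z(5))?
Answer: 8593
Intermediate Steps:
Z(q) = 2*q
a(j, g) = -13 (a(j, g) = -7 - 6 = -13)
-661*a(22, Z(5)) = -661*(-13) = 8593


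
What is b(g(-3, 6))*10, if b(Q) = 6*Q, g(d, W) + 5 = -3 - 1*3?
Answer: -660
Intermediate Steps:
g(d, W) = -11 (g(d, W) = -5 + (-3 - 1*3) = -5 + (-3 - 3) = -5 - 6 = -11)
b(g(-3, 6))*10 = (6*(-11))*10 = -66*10 = -660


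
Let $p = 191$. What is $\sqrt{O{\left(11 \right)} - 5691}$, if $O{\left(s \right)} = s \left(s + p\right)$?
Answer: $i \sqrt{3469} \approx 58.898 i$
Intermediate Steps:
$O{\left(s \right)} = s \left(191 + s\right)$ ($O{\left(s \right)} = s \left(s + 191\right) = s \left(191 + s\right)$)
$\sqrt{O{\left(11 \right)} - 5691} = \sqrt{11 \left(191 + 11\right) - 5691} = \sqrt{11 \cdot 202 - 5691} = \sqrt{2222 - 5691} = \sqrt{-3469} = i \sqrt{3469}$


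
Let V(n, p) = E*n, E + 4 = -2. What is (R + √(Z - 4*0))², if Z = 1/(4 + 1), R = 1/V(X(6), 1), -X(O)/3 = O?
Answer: 11669/58320 + √5/270 ≈ 0.20837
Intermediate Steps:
X(O) = -3*O
E = -6 (E = -4 - 2 = -6)
V(n, p) = -6*n
R = 1/108 (R = 1/(-(-18)*6) = 1/(-6*(-18)) = 1/108 ≈ 0.0092593)
Z = ⅕ (Z = 1/5 = ⅕ ≈ 0.20000)
(R + √(Z - 4*0))² = (1/108 + √(⅕ - 4*0))² = (1/108 + √(⅕ + 0))² = (1/108 + √(⅕))² = (1/108 + √5/5)²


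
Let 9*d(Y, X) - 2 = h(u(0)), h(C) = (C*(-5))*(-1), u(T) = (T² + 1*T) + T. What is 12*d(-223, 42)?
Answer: 8/3 ≈ 2.6667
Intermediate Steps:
u(T) = T² + 2*T (u(T) = (T² + T) + T = (T + T²) + T = T² + 2*T)
h(C) = 5*C (h(C) = -5*C*(-1) = 5*C)
d(Y, X) = 2/9 (d(Y, X) = 2/9 + (5*(0*(2 + 0)))/9 = 2/9 + (5*(0*2))/9 = 2/9 + (5*0)/9 = 2/9 + (⅑)*0 = 2/9 + 0 = 2/9)
12*d(-223, 42) = 12*(2/9) = 8/3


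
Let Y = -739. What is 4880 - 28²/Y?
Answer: 3607104/739 ≈ 4881.1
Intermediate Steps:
4880 - 28²/Y = 4880 - 28²/(-739) = 4880 - 784*(-1)/739 = 4880 - 1*(-784/739) = 4880 + 784/739 = 3607104/739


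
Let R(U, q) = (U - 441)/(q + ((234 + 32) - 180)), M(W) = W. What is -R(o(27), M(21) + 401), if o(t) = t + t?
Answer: 387/508 ≈ 0.76181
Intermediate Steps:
o(t) = 2*t
R(U, q) = (-441 + U)/(86 + q) (R(U, q) = (-441 + U)/(q + (266 - 180)) = (-441 + U)/(q + 86) = (-441 + U)/(86 + q))
-R(o(27), M(21) + 401) = -(-441 + 2*27)/(86 + (21 + 401)) = -(-441 + 54)/(86 + 422) = -(-387)/508 = -1*(-387/508) = 387/508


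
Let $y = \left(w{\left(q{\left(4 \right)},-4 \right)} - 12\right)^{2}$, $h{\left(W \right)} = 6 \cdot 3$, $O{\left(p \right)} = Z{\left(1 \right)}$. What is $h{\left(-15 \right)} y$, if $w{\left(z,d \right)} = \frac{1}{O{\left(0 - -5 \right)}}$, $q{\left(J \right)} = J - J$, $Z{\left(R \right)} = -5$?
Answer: $\frac{66978}{25} \approx 2679.1$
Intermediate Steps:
$q{\left(J \right)} = 0$
$O{\left(p \right)} = -5$
$h{\left(W \right)} = 18$
$w{\left(z,d \right)} = - \frac{1}{5}$ ($w{\left(z,d \right)} = \frac{1}{-5} = - \frac{1}{5}$)
$y = \frac{3721}{25}$ ($y = \left(- \frac{1}{5} - 12\right)^{2} = \left(- \frac{61}{5}\right)^{2} = \frac{3721}{25} \approx 148.84$)
$h{\left(-15 \right)} y = 18 \cdot \frac{3721}{25} = \frac{66978}{25}$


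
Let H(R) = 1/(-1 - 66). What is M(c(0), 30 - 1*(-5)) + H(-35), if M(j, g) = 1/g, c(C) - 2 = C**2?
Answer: 32/2345 ≈ 0.013646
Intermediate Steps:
H(R) = -1/67 (H(R) = 1/(-67) = -1/67)
c(C) = 2 + C**2
M(c(0), 30 - 1*(-5)) + H(-35) = 1/(30 - 1*(-5)) - 1/67 = 1/(30 + 5) - 1/67 = 1/35 - 1/67 = 32/2345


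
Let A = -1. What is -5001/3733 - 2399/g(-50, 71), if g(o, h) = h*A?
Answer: 8600396/265043 ≈ 32.449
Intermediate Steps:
g(o, h) = -h (g(o, h) = h*(-1) = -h)
-5001/3733 - 2399/g(-50, 71) = -5001/3733 - 2399/((-1*71)) = -5001*1/3733 - 2399/(-71) = -5001/3733 - 2399*(-1/71) = -5001/3733 + 2399/71 = 8600396/265043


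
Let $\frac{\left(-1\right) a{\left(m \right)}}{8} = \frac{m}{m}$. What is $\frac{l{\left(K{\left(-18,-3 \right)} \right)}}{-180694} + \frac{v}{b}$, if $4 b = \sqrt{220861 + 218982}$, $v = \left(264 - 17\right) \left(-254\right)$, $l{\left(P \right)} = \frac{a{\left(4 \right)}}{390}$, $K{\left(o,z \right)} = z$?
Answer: $\frac{2}{17617665} - \frac{250952 \sqrt{523}}{15167} \approx -378.39$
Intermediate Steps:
$a{\left(m \right)} = -8$ ($a{\left(m \right)} = - 8 \frac{m}{m} = \left(-8\right) 1 = -8$)
$l{\left(P \right)} = - \frac{4}{195}$ ($l{\left(P \right)} = - \frac{8}{390} = \left(-8\right) \frac{1}{390} = - \frac{4}{195}$)
$v = -62738$ ($v = 247 \left(-254\right) = -62738$)
$b = \frac{29 \sqrt{523}}{4}$ ($b = \frac{\sqrt{220861 + 218982}}{4} = \frac{\sqrt{439843}}{4} = \frac{29 \sqrt{523}}{4} \approx 165.8$)
$\frac{l{\left(K{\left(-18,-3 \right)} \right)}}{-180694} + \frac{v}{b} = - \frac{4}{195 \left(-180694\right)} - \frac{62738}{\frac{29}{4} \sqrt{523}} = \left(- \frac{4}{195}\right) \left(- \frac{1}{180694}\right) - 62738 \frac{4 \sqrt{523}}{15167} = \frac{2}{17617665} - \frac{250952 \sqrt{523}}{15167}$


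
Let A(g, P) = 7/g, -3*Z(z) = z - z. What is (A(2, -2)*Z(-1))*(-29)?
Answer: 0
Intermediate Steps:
Z(z) = 0 (Z(z) = -(z - z)/3 = -⅓*0 = 0)
(A(2, -2)*Z(-1))*(-29) = ((7/2)*0)*(-29) = 0*(-29) = 0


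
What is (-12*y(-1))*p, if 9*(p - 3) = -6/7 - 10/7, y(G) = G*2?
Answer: 1384/21 ≈ 65.905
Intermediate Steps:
y(G) = 2*G
p = 173/63 (p = 3 + (-6/7 - 10/7)/9 = 3 + (1/9)*(-16/7) = 3 - 16/63 = 173/63 ≈ 2.7460)
(-12*y(-1))*p = -24*(-1)*(173/63) = -12*(-2)*(173/63) = 24*(173/63) = 1384/21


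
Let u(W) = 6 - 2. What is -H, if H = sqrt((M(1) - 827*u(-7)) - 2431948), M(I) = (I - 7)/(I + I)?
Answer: -I*sqrt(2435259) ≈ -1560.5*I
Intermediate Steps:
u(W) = 4
M(I) = (-7 + I)/(2*I) (M(I) = (-7 + I)/((2*I)) = (-7 + I)*(1/(2*I)) = (-7 + I)/(2*I))
H = I*sqrt(2435259) (H = sqrt(((1/2)*(-7 + 1)/1 - 827*4) - 2431948) = sqrt(((1/2)*1*(-6) - 3308) - 2431948) = sqrt((-3 - 3308) - 2431948) = sqrt(-3311 - 2431948) = sqrt(-2435259) = I*sqrt(2435259) ≈ 1560.5*I)
-H = -I*sqrt(2435259)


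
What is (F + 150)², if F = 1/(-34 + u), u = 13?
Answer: 9916201/441 ≈ 22486.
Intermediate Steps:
F = -1/21 (F = 1/(-34 + 13) = 1/(-21) = -1/21 ≈ -0.047619)
(F + 150)² = (-1/21 + 150)² = (3149/21)² = 9916201/441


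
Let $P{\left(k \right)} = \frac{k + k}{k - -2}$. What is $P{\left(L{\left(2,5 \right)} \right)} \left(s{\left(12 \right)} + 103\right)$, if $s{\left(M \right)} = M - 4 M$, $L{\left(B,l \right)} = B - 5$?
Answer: $402$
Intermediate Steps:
$L{\left(B,l \right)} = -5 + B$
$s{\left(M \right)} = - 3 M$
$P{\left(k \right)} = \frac{2 k}{2 + k}$ ($P{\left(k \right)} = \frac{2 k}{k + \left(-3 + 5\right)} = \frac{2 k}{k + 2} = \frac{2 k}{2 + k}$)
$P{\left(L{\left(2,5 \right)} \right)} \left(s{\left(12 \right)} + 103\right) = \frac{2 \left(-5 + 2\right)}{2 + \left(-5 + 2\right)} \left(\left(-3\right) 12 + 103\right) = 2 \left(-3\right) \frac{1}{2 - 3} \left(-36 + 103\right) = 2 \left(-3\right) \frac{1}{-1} \cdot 67 = 2 \left(-3\right) \left(-1\right) 67 = 6 \cdot 67 = 402$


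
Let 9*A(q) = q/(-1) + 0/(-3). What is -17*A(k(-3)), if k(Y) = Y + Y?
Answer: -34/3 ≈ -11.333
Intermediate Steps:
k(Y) = 2*Y
A(q) = -q/9 (A(q) = (q/(-1) + 0/(-3))/9 = (q*(-1) + 0*(-1/3))/9 = (-q + 0)/9 = (-q)/9 = -q/9)
-17*A(k(-3)) = -(-17)*2*(-3)/9 = -(-17)*(-6)/9 = -17*2/3 = -34/3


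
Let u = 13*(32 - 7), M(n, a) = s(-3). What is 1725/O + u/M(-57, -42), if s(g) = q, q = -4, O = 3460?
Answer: -13970/173 ≈ -80.751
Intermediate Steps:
s(g) = -4
M(n, a) = -4
u = 325 (u = 13*25 = 325)
1725/O + u/M(-57, -42) = 1725/3460 + 325/(-4) = 1725*(1/3460) + 325*(-¼) = 345/692 - 325/4 = -13970/173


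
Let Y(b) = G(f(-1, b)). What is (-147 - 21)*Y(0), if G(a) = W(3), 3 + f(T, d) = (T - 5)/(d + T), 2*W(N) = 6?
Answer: -504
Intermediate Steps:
W(N) = 3 (W(N) = (½)*6 = 3)
f(T, d) = -3 + (-5 + T)/(T + d) (f(T, d) = -3 + (T - 5)/(d + T) = -3 + (-5 + T)/(T + d))
G(a) = 3
Y(b) = 3
(-147 - 21)*Y(0) = (-147 - 21)*3 = -168*3 = -504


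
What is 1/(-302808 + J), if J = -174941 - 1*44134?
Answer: -1/521883 ≈ -1.9161e-6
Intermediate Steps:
J = -219075 (J = -174941 - 44134 = -219075)
1/(-302808 + J) = 1/(-302808 - 219075) = 1/(-521883) = -1/521883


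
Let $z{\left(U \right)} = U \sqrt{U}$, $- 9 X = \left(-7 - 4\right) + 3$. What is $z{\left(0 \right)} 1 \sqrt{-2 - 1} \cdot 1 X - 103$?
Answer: $-103$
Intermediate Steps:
$X = \frac{8}{9}$ ($X = - \frac{\left(-7 - 4\right) + 3}{9} = - \frac{-11 + 3}{9} = \left(- \frac{1}{9}\right) \left(-8\right) = \frac{8}{9} \approx 0.88889$)
$z{\left(U \right)} = U^{\frac{3}{2}}$
$z{\left(0 \right)} 1 \sqrt{-2 - 1} \cdot 1 X - 103 = 0^{\frac{3}{2}} \cdot 1 \sqrt{-2 - 1} \cdot 1 \cdot \frac{8}{9} - 103 = 0 \cdot 1 \sqrt{-3} \cdot 1 \cdot \frac{8}{9} - 103 = 0 \cdot 1 i \sqrt{3} \cdot 1 \cdot \frac{8}{9} - 103 = 0 i \sqrt{3} \cdot 1 \cdot \frac{8}{9} - 103 = 0 i \sqrt{3} \cdot \frac{8}{9} - 103 = 0 \frac{8 i \sqrt{3}}{9} - 103 = 0 - 103 = -103$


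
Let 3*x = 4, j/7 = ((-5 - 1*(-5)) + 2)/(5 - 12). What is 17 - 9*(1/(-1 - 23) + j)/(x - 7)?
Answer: 1871/136 ≈ 13.757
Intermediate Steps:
j = -2 (j = 7*(((-5 - 1*(-5)) + 2)/(5 - 12)) = 7*(((-5 + 5) + 2)/(-7)) = 7*((0 + 2)*(-⅐)) = 7*(2*(-⅐)) = 7*(-2/7) = -2)
x = 4/3 (x = (⅓)*4 = 4/3 ≈ 1.3333)
17 - 9*(1/(-1 - 23) + j)/(x - 7) = 17 - 9*(1/(-1 - 23) - 2)/(4/3 - 7) = 17 - 9*(1/(-24) - 2)/(-17/3) = 17 - 9*(-1/24 - 2)*(-3)/17 = 17 - (-147)*(-3)/(8*17) = 17 - 9*49/136 = 17 - 441/136 = 1871/136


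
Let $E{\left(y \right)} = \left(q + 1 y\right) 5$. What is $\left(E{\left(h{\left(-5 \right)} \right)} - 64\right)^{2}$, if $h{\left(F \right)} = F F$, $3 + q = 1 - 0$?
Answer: $2601$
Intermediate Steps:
$q = -2$ ($q = -3 + \left(1 - 0\right) = -3 + \left(1 + 0\right) = -3 + 1 = -2$)
$h{\left(F \right)} = F^{2}$
$E{\left(y \right)} = -10 + 5 y$ ($E{\left(y \right)} = \left(-2 + 1 y\right) 5 = \left(-2 + y\right) 5 = -10 + 5 y$)
$\left(E{\left(h{\left(-5 \right)} \right)} - 64\right)^{2} = \left(\left(-10 + 5 \left(-5\right)^{2}\right) - 64\right)^{2} = \left(\left(-10 + 5 \cdot 25\right) - 64\right)^{2} = \left(\left(-10 + 125\right) - 64\right)^{2} = \left(115 - 64\right)^{2} = 51^{2} = 2601$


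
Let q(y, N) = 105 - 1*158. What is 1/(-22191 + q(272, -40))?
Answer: -1/22244 ≈ -4.4956e-5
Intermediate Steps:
q(y, N) = -53 (q(y, N) = 105 - 158 = -53)
1/(-22191 + q(272, -40)) = 1/(-22191 - 53) = 1/(-22244) = -1/22244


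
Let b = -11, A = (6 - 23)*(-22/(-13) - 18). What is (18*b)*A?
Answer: -713592/13 ≈ -54892.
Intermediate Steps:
A = 3604/13 (A = -17*(-22*(-1/13) - 18) = -17*(22/13 - 18) = -17*(-212/13) = 3604/13 ≈ 277.23)
(18*b)*A = (18*(-11))*(3604/13) = -198*3604/13 = -713592/13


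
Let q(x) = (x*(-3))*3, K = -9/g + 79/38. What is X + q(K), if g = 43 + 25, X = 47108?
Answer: 60840901/1292 ≈ 47091.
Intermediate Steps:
g = 68
K = 2515/1292 (K = -9/68 + 79/38 = 2515/1292 ≈ 1.9466)
q(x) = -9*x (q(x) = -3*x*3 = -9*x)
X + q(K) = 47108 - 9*2515/1292 = 47108 - 22635/1292 = 60840901/1292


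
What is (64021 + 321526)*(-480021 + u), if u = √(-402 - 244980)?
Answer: -185070656487 + 385547*I*√245382 ≈ -1.8507e+11 + 1.9098e+8*I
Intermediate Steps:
u = I*√245382 (u = √(-245382) = I*√245382 ≈ 495.36*I)
(64021 + 321526)*(-480021 + u) = (64021 + 321526)*(-480021 + I*√245382) = 385547*(-480021 + I*√245382) = -185070656487 + 385547*I*√245382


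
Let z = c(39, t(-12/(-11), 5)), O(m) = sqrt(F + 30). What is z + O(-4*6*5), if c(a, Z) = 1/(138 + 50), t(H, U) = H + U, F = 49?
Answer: 1/188 + sqrt(79) ≈ 8.8935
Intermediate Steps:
c(a, Z) = 1/188
O(m) = sqrt(79) (O(m) = sqrt(49 + 30) = sqrt(79))
z = 1/188 ≈ 0.0053191
z + O(-4*6*5) = 1/188 + sqrt(79)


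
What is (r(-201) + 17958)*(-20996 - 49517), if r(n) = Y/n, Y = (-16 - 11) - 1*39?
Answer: -84841805704/67 ≈ -1.2663e+9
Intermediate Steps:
Y = -66 (Y = -27 - 39 = -66)
r(n) = -66/n
(r(-201) + 17958)*(-20996 - 49517) = (-66/(-201) + 17958)*(-20996 - 49517) = (-66*(-1/201) + 17958)*(-70513) = (22/67 + 17958)*(-70513) = (1203208/67)*(-70513) = -84841805704/67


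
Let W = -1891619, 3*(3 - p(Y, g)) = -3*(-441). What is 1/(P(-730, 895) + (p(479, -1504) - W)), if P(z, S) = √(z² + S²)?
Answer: 1891181/3576564240836 - 5*√53357/3576564240836 ≈ 5.2845e-7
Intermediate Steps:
p(Y, g) = -438 (p(Y, g) = 3 - (-1)*(-441) = 3 - ⅓*1323 = 3 - 441 = -438)
P(z, S) = √(S² + z²)
1/(P(-730, 895) + (p(479, -1504) - W)) = 1/(√(895² + (-730)²) + (-438 - 1*(-1891619))) = 1/(√(801025 + 532900) + (-438 + 1891619)) = 1/(√1333925 + 1891181) = 1/(5*√53357 + 1891181) = 1/(1891181 + 5*√53357)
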